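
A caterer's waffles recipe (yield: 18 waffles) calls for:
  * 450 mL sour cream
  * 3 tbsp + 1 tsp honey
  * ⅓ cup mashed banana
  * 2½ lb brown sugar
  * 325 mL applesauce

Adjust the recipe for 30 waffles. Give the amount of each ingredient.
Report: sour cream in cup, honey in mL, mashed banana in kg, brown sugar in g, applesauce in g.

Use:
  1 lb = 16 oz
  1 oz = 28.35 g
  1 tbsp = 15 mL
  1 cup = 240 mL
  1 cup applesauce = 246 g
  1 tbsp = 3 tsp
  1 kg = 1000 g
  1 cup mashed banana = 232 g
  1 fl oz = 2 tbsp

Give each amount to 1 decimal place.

Scaling factor: 30/18 = 5/3.
sour cream: 450 mL × 5/3 ÷ 240 mL/cup ≈ 3.1 cup
honey: (3 tbsp + 1 tsp = 10/3 tbsp) × 5/3 × 15 mL/tbsp ≈ 83.3 mL
mashed banana: 1/3 cup × 5/3 × 232 g/cup ÷ 1000 g/kg ≈ 0.1 kg
brown sugar: 2.5 lb × 5/3 × 16 oz/lb × 28.35 g/oz = 1890.0 g
applesauce: 325 mL × 5/3 ÷ 240 mL/cup × 246 g/cup ≈ 555.2 g

sour cream: 3.1 cup; honey: 83.3 mL; mashed banana: 0.1 kg; brown sugar: 1890.0 g; applesauce: 555.2 g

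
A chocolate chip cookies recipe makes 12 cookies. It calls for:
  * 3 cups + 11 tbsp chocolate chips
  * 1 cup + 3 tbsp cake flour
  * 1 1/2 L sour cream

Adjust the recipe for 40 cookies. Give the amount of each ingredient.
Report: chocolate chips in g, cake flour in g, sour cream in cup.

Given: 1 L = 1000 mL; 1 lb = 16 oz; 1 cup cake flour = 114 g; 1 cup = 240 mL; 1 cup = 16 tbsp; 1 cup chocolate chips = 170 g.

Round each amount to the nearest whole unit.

Scaling factor: 40/12 = 10/3.
chocolate chips: (3 cup + 11 tbsp = 3.6875 cup) × 10/3 × 170 g/cup ≈ 2090 g
cake flour: (1 cup + 3 tbsp = 1.1875 cup) × 10/3 × 114 g/cup ≈ 451 g
sour cream: 1.5 L × 10/3 × 1000 mL/L ÷ 240 mL/cup ≈ 21 cup

chocolate chips: 2090 g; cake flour: 451 g; sour cream: 21 cup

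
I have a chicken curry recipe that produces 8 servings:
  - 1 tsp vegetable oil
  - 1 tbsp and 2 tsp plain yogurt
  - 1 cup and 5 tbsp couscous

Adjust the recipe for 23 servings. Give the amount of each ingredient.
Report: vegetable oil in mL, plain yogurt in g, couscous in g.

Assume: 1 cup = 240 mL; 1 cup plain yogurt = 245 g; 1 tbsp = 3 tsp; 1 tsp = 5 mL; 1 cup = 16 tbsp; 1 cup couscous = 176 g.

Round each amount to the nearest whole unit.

Scaling factor: 23/8 = 2.875.
vegetable oil: 1 tsp × 23/8 × 5 mL/tsp ≈ 14 mL
plain yogurt: (1 tbsp + 2 tsp = 5/3 tbsp) × 23/8 ÷ 16 tbsp/cup × 245 g/cup ≈ 73 g
couscous: (1 cup + 5 tbsp = 1.3125 cup) × 23/8 × 176 g/cup ≈ 664 g

vegetable oil: 14 mL; plain yogurt: 73 g; couscous: 664 g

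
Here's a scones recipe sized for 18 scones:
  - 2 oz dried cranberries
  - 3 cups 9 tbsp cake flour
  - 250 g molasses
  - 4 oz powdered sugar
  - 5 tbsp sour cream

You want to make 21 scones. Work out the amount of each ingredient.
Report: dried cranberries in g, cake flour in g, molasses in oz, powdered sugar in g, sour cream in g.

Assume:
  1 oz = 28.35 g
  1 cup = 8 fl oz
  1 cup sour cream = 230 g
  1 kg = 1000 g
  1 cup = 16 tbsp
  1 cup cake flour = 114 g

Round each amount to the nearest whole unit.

dried cranberries: 66 g; cake flour: 474 g; molasses: 10 oz; powdered sugar: 132 g; sour cream: 84 g

Scaling factor: 21/18 = 7/6.
dried cranberries: 2 oz × 7/6 × 28.35 g/oz ≈ 66 g
cake flour: (3 cup + 9 tbsp = 3.5625 cup) × 7/6 × 114 g/cup ≈ 474 g
molasses: 250 g × 7/6 ÷ 28.35 g/oz ≈ 10 oz
powdered sugar: 4 oz × 7/6 × 28.35 g/oz ≈ 132 g
sour cream: 5 tbsp × 7/6 ÷ 16 tbsp/cup × 230 g/cup ≈ 84 g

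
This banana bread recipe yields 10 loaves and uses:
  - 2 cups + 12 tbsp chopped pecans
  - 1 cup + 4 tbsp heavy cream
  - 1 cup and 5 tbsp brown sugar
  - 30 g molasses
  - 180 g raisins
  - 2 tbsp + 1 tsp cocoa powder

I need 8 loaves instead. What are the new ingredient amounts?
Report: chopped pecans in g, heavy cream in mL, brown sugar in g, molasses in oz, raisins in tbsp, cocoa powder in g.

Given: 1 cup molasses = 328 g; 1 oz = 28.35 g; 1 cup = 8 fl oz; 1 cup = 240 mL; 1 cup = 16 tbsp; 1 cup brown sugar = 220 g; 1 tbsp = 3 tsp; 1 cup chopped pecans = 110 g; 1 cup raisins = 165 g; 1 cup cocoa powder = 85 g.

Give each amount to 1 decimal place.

Scaling factor: 8/10 = 4/5 = 0.8.
chopped pecans: (2 cup + 12 tbsp = 2.75 cup) × 4/5 × 110 g/cup = 242.0 g
heavy cream: (1 cup + 4 tbsp = 1.25 cup) × 4/5 × 240 mL/cup = 240.0 mL
brown sugar: (1 cup + 5 tbsp = 1.3125 cup) × 4/5 × 220 g/cup = 231.0 g
molasses: 30 g × 4/5 ÷ 28.35 g/oz ≈ 0.8 oz
raisins: 180 g × 4/5 ÷ 165 g/cup × 16 tbsp/cup ≈ 14.0 tbsp
cocoa powder: (2 tbsp + 1 tsp = 7/3 tbsp) × 4/5 ÷ 16 tbsp/cup × 85 g/cup ≈ 9.9 g

chopped pecans: 242.0 g; heavy cream: 240.0 mL; brown sugar: 231.0 g; molasses: 0.8 oz; raisins: 14.0 tbsp; cocoa powder: 9.9 g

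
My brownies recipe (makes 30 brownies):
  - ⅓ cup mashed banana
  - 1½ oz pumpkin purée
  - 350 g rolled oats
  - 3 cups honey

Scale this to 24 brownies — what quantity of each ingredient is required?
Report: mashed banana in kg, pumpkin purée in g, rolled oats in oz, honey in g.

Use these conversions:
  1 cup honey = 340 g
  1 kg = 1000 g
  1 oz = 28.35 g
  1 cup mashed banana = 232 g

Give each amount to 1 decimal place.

Scaling factor: 24/30 = 4/5 = 0.8.
mashed banana: 1/3 cup × 4/5 × 232 g/cup ÷ 1000 g/kg ≈ 0.1 kg
pumpkin purée: 1.5 oz × 4/5 × 28.35 g/oz ≈ 34.0 g
rolled oats: 350 g × 4/5 ÷ 28.35 g/oz ≈ 9.9 oz
honey: 3 cup × 4/5 × 340 g/cup = 816.0 g

mashed banana: 0.1 kg; pumpkin purée: 34.0 g; rolled oats: 9.9 oz; honey: 816.0 g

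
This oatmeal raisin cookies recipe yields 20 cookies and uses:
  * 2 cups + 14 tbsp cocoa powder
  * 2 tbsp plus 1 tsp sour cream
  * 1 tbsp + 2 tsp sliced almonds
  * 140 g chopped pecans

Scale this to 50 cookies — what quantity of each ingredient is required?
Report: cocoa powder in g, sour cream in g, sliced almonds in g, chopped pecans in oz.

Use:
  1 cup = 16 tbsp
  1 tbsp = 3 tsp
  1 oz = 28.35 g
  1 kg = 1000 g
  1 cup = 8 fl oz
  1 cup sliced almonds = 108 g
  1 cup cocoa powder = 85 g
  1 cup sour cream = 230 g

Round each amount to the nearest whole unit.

cocoa powder: 611 g; sour cream: 84 g; sliced almonds: 28 g; chopped pecans: 12 oz

Scaling factor: 50/20 = 5/2 = 2.5.
cocoa powder: (2 cup + 14 tbsp = 2.875 cup) × 5/2 × 85 g/cup ≈ 611 g
sour cream: (2 tbsp + 1 tsp = 7/3 tbsp) × 5/2 ÷ 16 tbsp/cup × 230 g/cup ≈ 84 g
sliced almonds: (1 tbsp + 2 tsp = 5/3 tbsp) × 5/2 ÷ 16 tbsp/cup × 108 g/cup ≈ 28 g
chopped pecans: 140 g × 5/2 ÷ 28.35 g/oz ≈ 12 oz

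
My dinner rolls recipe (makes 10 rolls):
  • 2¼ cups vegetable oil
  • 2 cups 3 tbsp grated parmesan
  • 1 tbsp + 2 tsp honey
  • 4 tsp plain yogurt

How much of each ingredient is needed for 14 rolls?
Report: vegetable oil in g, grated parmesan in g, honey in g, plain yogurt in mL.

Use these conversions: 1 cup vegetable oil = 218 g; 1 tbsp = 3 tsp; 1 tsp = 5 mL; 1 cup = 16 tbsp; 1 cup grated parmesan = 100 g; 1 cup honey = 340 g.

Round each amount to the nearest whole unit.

vegetable oil: 687 g; grated parmesan: 306 g; honey: 50 g; plain yogurt: 28 mL

Scaling factor: 14/10 = 7/5 = 1.4.
vegetable oil: 2.25 cup × 7/5 × 218 g/cup ≈ 687 g
grated parmesan: (2 cup + 3 tbsp = 2.1875 cup) × 7/5 × 100 g/cup ≈ 306 g
honey: (1 tbsp + 2 tsp = 5/3 tbsp) × 7/5 ÷ 16 tbsp/cup × 340 g/cup ≈ 50 g
plain yogurt: 4 tsp × 7/5 × 5 mL/tsp = 28 mL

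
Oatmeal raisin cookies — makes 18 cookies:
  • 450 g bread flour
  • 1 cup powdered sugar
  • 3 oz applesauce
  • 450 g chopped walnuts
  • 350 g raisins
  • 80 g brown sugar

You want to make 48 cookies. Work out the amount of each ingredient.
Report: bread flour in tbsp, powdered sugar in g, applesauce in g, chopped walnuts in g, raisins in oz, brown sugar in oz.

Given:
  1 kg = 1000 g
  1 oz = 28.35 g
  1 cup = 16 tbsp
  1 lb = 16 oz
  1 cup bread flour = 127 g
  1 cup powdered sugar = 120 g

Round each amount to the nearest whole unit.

bread flour: 151 tbsp; powdered sugar: 320 g; applesauce: 227 g; chopped walnuts: 1200 g; raisins: 33 oz; brown sugar: 8 oz

Scaling factor: 48/18 = 8/3.
bread flour: 450 g × 8/3 ÷ 127 g/cup × 16 tbsp/cup ≈ 151 tbsp
powdered sugar: 1 cup × 8/3 × 120 g/cup = 320 g
applesauce: 3 oz × 8/3 × 28.35 g/oz ≈ 227 g
chopped walnuts: 450 g × 8/3 = 1200 g
raisins: 350 g × 8/3 ÷ 28.35 g/oz ≈ 33 oz
brown sugar: 80 g × 8/3 ÷ 28.35 g/oz ≈ 8 oz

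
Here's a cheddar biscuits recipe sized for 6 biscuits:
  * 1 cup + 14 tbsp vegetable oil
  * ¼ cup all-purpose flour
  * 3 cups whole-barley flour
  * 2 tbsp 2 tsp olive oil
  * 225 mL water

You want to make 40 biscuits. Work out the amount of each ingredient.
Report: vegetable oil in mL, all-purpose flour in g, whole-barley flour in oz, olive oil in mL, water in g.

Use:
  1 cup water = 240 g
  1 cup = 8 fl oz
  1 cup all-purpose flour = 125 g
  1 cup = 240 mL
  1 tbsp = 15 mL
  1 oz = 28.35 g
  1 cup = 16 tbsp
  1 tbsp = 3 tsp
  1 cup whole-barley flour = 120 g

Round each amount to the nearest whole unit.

vegetable oil: 3000 mL; all-purpose flour: 208 g; whole-barley flour: 85 oz; olive oil: 267 mL; water: 1500 g

Scaling factor: 40/6 = 20/3.
vegetable oil: (1 cup + 14 tbsp = 1.875 cup) × 20/3 × 240 mL/cup = 3000 mL
all-purpose flour: 0.25 cup × 20/3 × 125 g/cup ≈ 208 g
whole-barley flour: 3 cup × 20/3 × 120 g/cup ÷ 28.35 g/oz ≈ 85 oz
olive oil: (2 tbsp + 2 tsp = 8/3 tbsp) × 20/3 × 15 mL/tbsp ≈ 267 mL
water: 225 mL × 20/3 ÷ 240 mL/cup × 240 g/cup = 1500 g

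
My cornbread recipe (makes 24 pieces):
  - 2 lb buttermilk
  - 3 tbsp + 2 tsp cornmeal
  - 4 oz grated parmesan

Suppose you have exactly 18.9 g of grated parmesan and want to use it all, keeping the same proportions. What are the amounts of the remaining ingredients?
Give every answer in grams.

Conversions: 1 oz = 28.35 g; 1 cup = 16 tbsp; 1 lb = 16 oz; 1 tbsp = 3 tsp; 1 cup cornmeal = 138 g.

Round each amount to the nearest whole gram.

buttermilk: 151 g; cornmeal: 5 g

The original recipe has 113.4 g of grated parmesan, so the scaling factor is 18.9 ÷ 113.4 = 1/6.
buttermilk: 2 lb × 1/6 × 16 oz/lb × 28.35 g/oz ≈ 151 g
cornmeal: (3 tbsp + 2 tsp = 11/3 tbsp) × 1/6 ÷ 16 tbsp/cup × 138 g/cup ≈ 5 g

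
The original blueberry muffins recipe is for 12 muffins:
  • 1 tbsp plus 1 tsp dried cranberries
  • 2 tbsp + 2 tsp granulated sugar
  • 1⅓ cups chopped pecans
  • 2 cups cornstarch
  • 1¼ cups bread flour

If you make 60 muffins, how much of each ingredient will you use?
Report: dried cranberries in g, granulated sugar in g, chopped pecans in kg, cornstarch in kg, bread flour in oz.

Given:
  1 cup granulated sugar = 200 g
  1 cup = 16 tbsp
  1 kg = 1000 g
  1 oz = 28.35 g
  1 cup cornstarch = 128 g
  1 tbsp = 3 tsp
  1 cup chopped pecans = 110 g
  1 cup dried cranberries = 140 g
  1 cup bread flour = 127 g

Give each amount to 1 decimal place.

dried cranberries: 58.3 g; granulated sugar: 166.7 g; chopped pecans: 0.7 kg; cornstarch: 1.3 kg; bread flour: 28.0 oz

Scaling factor: 60/12 = 5.
dried cranberries: (1 tbsp + 1 tsp = 4/3 tbsp) × 5 ÷ 16 tbsp/cup × 140 g/cup ≈ 58.3 g
granulated sugar: (2 tbsp + 2 tsp = 8/3 tbsp) × 5 ÷ 16 tbsp/cup × 200 g/cup ≈ 166.7 g
chopped pecans: 4/3 cup × 5 × 110 g/cup ÷ 1000 g/kg ≈ 0.7 kg
cornstarch: 2 cup × 5 × 128 g/cup ÷ 1000 g/kg ≈ 1.3 kg
bread flour: 1.25 cup × 5 × 127 g/cup ÷ 28.35 g/oz ≈ 28.0 oz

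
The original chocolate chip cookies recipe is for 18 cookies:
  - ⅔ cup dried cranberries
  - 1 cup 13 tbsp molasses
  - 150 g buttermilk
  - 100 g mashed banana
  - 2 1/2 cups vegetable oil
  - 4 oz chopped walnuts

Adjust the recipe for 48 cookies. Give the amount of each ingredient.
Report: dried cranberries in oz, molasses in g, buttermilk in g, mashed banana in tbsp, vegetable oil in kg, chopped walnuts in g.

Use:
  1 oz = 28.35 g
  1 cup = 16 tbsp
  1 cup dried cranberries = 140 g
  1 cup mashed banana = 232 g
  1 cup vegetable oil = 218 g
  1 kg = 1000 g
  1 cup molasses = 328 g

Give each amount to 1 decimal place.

Scaling factor: 48/18 = 8/3.
dried cranberries: 2/3 cup × 8/3 × 140 g/cup ÷ 28.35 g/oz ≈ 8.8 oz
molasses: (1 cup + 13 tbsp = 1.8125 cup) × 8/3 × 328 g/cup ≈ 1585.3 g
buttermilk: 150 g × 8/3 = 400.0 g
mashed banana: 100 g × 8/3 ÷ 232 g/cup × 16 tbsp/cup ≈ 18.4 tbsp
vegetable oil: 2.5 cup × 8/3 × 218 g/cup ÷ 1000 g/kg ≈ 1.5 kg
chopped walnuts: 4 oz × 8/3 × 28.35 g/oz = 302.4 g

dried cranberries: 8.8 oz; molasses: 1585.3 g; buttermilk: 400.0 g; mashed banana: 18.4 tbsp; vegetable oil: 1.5 kg; chopped walnuts: 302.4 g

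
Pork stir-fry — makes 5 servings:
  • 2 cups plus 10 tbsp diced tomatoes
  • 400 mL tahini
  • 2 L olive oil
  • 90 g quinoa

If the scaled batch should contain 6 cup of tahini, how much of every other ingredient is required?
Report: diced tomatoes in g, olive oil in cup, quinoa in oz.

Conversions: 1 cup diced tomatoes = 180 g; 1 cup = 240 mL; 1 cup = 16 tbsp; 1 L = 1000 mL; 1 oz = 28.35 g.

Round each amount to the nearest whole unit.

The original recipe has 5/3 cup of tahini, so the scaling factor is 6 ÷ 5/3 = 18/5 = 3.6.
diced tomatoes: (2 cup + 10 tbsp = 2.625 cup) × 18/5 × 180 g/cup = 1701 g
olive oil: 2 L × 18/5 × 1000 mL/L ÷ 240 mL/cup = 30 cup
quinoa: 90 g × 18/5 ÷ 28.35 g/oz ≈ 11 oz

diced tomatoes: 1701 g; olive oil: 30 cup; quinoa: 11 oz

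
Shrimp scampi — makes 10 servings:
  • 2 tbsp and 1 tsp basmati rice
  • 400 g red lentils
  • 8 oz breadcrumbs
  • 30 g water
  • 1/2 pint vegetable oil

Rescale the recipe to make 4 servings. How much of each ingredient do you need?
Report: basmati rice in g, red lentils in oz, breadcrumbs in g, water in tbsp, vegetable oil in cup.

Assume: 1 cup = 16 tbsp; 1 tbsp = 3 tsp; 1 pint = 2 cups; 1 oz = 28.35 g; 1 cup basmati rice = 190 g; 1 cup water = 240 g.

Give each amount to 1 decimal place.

basmati rice: 11.1 g; red lentils: 5.6 oz; breadcrumbs: 90.7 g; water: 0.8 tbsp; vegetable oil: 0.4 cup

Scaling factor: 4/10 = 2/5 = 0.4.
basmati rice: (2 tbsp + 1 tsp = 7/3 tbsp) × 2/5 ÷ 16 tbsp/cup × 190 g/cup ≈ 11.1 g
red lentils: 400 g × 2/5 ÷ 28.35 g/oz ≈ 5.6 oz
breadcrumbs: 8 oz × 2/5 × 28.35 g/oz ≈ 90.7 g
water: 30 g × 2/5 ÷ 240 g/cup × 16 tbsp/cup = 0.8 tbsp
vegetable oil: 0.5 pint × 2/5 × 2 cup/pint = 0.4 cup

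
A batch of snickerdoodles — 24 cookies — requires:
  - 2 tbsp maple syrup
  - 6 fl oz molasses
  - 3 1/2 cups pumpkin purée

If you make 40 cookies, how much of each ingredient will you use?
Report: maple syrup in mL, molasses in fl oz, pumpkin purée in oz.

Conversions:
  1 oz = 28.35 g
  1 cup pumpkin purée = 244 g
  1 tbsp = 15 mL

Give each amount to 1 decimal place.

Scaling factor: 40/24 = 5/3.
maple syrup: 2 tbsp × 5/3 × 15 mL/tbsp = 50.0 mL
molasses: 6 fl oz × 5/3 = 10.0 fl oz
pumpkin purée: 3.5 cup × 5/3 × 244 g/cup ÷ 28.35 g/oz ≈ 50.2 oz

maple syrup: 50.0 mL; molasses: 10.0 fl oz; pumpkin purée: 50.2 oz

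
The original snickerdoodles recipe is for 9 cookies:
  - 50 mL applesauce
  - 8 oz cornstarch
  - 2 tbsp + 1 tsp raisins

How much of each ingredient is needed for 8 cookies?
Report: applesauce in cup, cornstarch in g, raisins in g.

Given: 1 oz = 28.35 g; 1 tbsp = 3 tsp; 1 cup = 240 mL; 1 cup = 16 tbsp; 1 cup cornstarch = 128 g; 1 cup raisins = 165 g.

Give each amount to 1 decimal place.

Scaling factor: 8/9.
applesauce: 50 mL × 8/9 ÷ 240 mL/cup ≈ 0.2 cup
cornstarch: 8 oz × 8/9 × 28.35 g/oz = 201.6 g
raisins: (2 tbsp + 1 tsp = 7/3 tbsp) × 8/9 ÷ 16 tbsp/cup × 165 g/cup ≈ 21.4 g

applesauce: 0.2 cup; cornstarch: 201.6 g; raisins: 21.4 g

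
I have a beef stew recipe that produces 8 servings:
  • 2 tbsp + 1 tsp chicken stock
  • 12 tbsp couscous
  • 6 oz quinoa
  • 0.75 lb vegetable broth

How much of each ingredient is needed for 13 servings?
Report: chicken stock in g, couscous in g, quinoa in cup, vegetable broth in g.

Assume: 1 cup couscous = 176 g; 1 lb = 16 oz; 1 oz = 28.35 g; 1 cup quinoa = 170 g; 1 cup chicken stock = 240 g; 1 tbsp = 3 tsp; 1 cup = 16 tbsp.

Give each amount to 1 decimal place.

Scaling factor: 13/8 = 1.625.
chicken stock: (2 tbsp + 1 tsp = 7/3 tbsp) × 13/8 ÷ 16 tbsp/cup × 240 g/cup ≈ 56.9 g
couscous: 12 tbsp × 13/8 ÷ 16 tbsp/cup × 176 g/cup = 214.5 g
quinoa: 6 oz × 13/8 × 28.35 g/oz ÷ 170 g/cup ≈ 1.6 cup
vegetable broth: 0.75 lb × 13/8 × 16 oz/lb × 28.35 g/oz ≈ 552.8 g

chicken stock: 56.9 g; couscous: 214.5 g; quinoa: 1.6 cup; vegetable broth: 552.8 g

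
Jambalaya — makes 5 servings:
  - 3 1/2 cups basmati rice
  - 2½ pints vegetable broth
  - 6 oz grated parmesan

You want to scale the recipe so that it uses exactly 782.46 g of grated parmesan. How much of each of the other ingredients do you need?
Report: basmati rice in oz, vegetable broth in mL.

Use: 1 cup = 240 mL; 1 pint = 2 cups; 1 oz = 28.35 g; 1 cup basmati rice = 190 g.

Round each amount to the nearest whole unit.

basmati rice: 108 oz; vegetable broth: 5520 mL

The original recipe has 170.1 g of grated parmesan, so the scaling factor is 782.46 ÷ 170.1 = 23/5 = 4.6.
basmati rice: 3.5 cup × 23/5 × 190 g/cup ÷ 28.35 g/oz ≈ 108 oz
vegetable broth: 2.5 pint × 23/5 × 2 cup/pint × 240 mL/cup = 5520 mL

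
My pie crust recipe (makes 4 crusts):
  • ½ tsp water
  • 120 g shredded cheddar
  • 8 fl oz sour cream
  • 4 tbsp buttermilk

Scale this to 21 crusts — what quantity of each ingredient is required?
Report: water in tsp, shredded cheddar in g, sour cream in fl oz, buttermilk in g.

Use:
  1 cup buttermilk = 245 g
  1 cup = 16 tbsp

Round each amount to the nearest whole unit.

Scaling factor: 21/4 = 5.25.
water: 0.5 tsp × 21/4 ≈ 3 tsp
shredded cheddar: 120 g × 21/4 = 630 g
sour cream: 8 fl oz × 21/4 = 42 fl oz
buttermilk: 4 tbsp × 21/4 ÷ 16 tbsp/cup × 245 g/cup ≈ 322 g

water: 3 tsp; shredded cheddar: 630 g; sour cream: 42 fl oz; buttermilk: 322 g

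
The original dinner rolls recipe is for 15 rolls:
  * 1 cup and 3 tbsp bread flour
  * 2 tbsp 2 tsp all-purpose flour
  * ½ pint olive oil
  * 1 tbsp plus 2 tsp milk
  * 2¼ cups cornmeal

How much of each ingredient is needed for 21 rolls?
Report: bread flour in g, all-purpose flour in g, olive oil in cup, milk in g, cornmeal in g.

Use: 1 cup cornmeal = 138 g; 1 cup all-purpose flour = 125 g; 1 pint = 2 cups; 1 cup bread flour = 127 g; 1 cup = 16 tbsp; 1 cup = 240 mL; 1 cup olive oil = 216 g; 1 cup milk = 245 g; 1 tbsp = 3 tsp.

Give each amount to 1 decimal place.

Scaling factor: 21/15 = 7/5 = 1.4.
bread flour: (1 cup + 3 tbsp = 1.1875 cup) × 7/5 × 127 g/cup ≈ 211.1 g
all-purpose flour: (2 tbsp + 2 tsp = 8/3 tbsp) × 7/5 ÷ 16 tbsp/cup × 125 g/cup ≈ 29.2 g
olive oil: 0.5 pint × 7/5 × 2 cup/pint = 1.4 cup
milk: (1 tbsp + 2 tsp = 5/3 tbsp) × 7/5 ÷ 16 tbsp/cup × 245 g/cup ≈ 35.7 g
cornmeal: 2.25 cup × 7/5 × 138 g/cup = 434.7 g

bread flour: 211.1 g; all-purpose flour: 29.2 g; olive oil: 1.4 cup; milk: 35.7 g; cornmeal: 434.7 g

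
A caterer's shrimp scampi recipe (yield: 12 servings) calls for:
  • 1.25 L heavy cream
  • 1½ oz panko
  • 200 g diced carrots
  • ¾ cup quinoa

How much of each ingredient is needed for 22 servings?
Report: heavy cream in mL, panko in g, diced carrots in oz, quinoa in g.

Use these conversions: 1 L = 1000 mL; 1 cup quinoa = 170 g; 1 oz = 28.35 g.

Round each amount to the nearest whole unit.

heavy cream: 2292 mL; panko: 78 g; diced carrots: 13 oz; quinoa: 234 g

Scaling factor: 22/12 = 11/6.
heavy cream: 1.25 L × 11/6 × 1000 mL/L ≈ 2292 mL
panko: 1.5 oz × 11/6 × 28.35 g/oz ≈ 78 g
diced carrots: 200 g × 11/6 ÷ 28.35 g/oz ≈ 13 oz
quinoa: 0.75 cup × 11/6 × 170 g/cup ≈ 234 g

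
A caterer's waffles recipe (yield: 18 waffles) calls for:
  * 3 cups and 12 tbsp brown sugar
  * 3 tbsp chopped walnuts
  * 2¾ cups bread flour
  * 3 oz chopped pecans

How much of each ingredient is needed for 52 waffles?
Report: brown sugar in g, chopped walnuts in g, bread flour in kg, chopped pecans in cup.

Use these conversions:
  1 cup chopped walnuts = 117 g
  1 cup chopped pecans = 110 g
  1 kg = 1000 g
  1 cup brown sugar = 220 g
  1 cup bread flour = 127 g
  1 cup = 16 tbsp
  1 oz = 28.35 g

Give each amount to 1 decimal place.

Scaling factor: 52/18 = 26/9.
brown sugar: (3 cup + 12 tbsp = 3.75 cup) × 26/9 × 220 g/cup ≈ 2383.3 g
chopped walnuts: 3 tbsp × 26/9 ÷ 16 tbsp/cup × 117 g/cup ≈ 63.4 g
bread flour: 2.75 cup × 26/9 × 127 g/cup ÷ 1000 g/kg ≈ 1.0 kg
chopped pecans: 3 oz × 26/9 × 28.35 g/oz ÷ 110 g/cup ≈ 2.2 cup

brown sugar: 2383.3 g; chopped walnuts: 63.4 g; bread flour: 1.0 kg; chopped pecans: 2.2 cup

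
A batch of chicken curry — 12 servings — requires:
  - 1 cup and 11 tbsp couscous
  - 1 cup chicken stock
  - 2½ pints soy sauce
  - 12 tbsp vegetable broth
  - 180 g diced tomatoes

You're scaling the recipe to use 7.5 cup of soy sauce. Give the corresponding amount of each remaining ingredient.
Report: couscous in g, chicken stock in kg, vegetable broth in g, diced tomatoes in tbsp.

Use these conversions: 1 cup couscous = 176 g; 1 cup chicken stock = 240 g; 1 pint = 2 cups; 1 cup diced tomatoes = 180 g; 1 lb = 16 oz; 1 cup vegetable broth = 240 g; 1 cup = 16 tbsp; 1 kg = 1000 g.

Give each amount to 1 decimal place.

couscous: 445.5 g; chicken stock: 0.4 kg; vegetable broth: 270.0 g; diced tomatoes: 24.0 tbsp

The original recipe has 5 cup of soy sauce, so the scaling factor is 7.5 ÷ 5 = 3/2 = 1.5.
couscous: (1 cup + 11 tbsp = 1.6875 cup) × 3/2 × 176 g/cup = 445.5 g
chicken stock: 1 cup × 3/2 × 240 g/cup ÷ 1000 g/kg ≈ 0.4 kg
vegetable broth: 12 tbsp × 3/2 ÷ 16 tbsp/cup × 240 g/cup = 270.0 g
diced tomatoes: 180 g × 3/2 ÷ 180 g/cup × 16 tbsp/cup = 24.0 tbsp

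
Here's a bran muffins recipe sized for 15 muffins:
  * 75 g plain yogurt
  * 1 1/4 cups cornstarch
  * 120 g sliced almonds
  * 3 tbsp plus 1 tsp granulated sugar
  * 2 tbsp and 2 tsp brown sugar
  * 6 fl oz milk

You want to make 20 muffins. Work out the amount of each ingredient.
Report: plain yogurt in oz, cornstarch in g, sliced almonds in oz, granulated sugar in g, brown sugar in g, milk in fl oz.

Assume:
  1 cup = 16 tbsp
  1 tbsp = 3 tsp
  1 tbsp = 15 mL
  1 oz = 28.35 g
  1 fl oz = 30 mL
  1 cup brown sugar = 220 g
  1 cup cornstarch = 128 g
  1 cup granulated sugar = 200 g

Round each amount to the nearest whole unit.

plain yogurt: 4 oz; cornstarch: 213 g; sliced almonds: 6 oz; granulated sugar: 56 g; brown sugar: 49 g; milk: 8 fl oz

Scaling factor: 20/15 = 4/3.
plain yogurt: 75 g × 4/3 ÷ 28.35 g/oz ≈ 4 oz
cornstarch: 1.25 cup × 4/3 × 128 g/cup ≈ 213 g
sliced almonds: 120 g × 4/3 ÷ 28.35 g/oz ≈ 6 oz
granulated sugar: (3 tbsp + 1 tsp = 10/3 tbsp) × 4/3 ÷ 16 tbsp/cup × 200 g/cup ≈ 56 g
brown sugar: (2 tbsp + 2 tsp = 8/3 tbsp) × 4/3 ÷ 16 tbsp/cup × 220 g/cup ≈ 49 g
milk: 6 fl oz × 4/3 = 8 fl oz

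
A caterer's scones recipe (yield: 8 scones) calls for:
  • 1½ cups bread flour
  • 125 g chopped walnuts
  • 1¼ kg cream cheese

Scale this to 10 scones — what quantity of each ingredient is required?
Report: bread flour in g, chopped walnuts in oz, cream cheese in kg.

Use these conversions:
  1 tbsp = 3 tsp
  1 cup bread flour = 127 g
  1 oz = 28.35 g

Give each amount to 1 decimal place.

Scaling factor: 10/8 = 5/4 = 1.25.
bread flour: 1.5 cup × 5/4 × 127 g/cup ≈ 238.1 g
chopped walnuts: 125 g × 5/4 ÷ 28.35 g/oz ≈ 5.5 oz
cream cheese: 1.25 kg × 5/4 ≈ 1.6 kg

bread flour: 238.1 g; chopped walnuts: 5.5 oz; cream cheese: 1.6 kg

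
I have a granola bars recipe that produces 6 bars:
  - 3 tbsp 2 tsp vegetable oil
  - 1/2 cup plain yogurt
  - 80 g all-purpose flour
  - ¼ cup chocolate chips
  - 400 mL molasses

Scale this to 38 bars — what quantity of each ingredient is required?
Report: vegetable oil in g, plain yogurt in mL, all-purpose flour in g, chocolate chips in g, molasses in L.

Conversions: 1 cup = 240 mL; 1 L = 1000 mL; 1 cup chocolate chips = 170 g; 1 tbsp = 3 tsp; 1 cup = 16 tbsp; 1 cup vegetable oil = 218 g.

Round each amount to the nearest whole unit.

Scaling factor: 38/6 = 19/3.
vegetable oil: (3 tbsp + 2 tsp = 11/3 tbsp) × 19/3 ÷ 16 tbsp/cup × 218 g/cup ≈ 316 g
plain yogurt: 0.5 cup × 19/3 × 240 mL/cup = 760 mL
all-purpose flour: 80 g × 19/3 ≈ 507 g
chocolate chips: 0.25 cup × 19/3 × 170 g/cup ≈ 269 g
molasses: 400 mL × 19/3 ÷ 1000 mL/L ≈ 3 L

vegetable oil: 316 g; plain yogurt: 760 mL; all-purpose flour: 507 g; chocolate chips: 269 g; molasses: 3 L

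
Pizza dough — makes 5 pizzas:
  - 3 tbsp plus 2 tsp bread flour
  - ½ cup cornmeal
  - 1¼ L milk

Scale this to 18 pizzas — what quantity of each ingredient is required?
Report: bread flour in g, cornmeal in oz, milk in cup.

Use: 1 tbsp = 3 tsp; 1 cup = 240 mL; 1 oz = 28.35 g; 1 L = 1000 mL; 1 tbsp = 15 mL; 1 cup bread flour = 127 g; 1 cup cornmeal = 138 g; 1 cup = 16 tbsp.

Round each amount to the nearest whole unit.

bread flour: 105 g; cornmeal: 9 oz; milk: 19 cup

Scaling factor: 18/5 = 3.6.
bread flour: (3 tbsp + 2 tsp = 11/3 tbsp) × 18/5 ÷ 16 tbsp/cup × 127 g/cup ≈ 105 g
cornmeal: 0.5 cup × 18/5 × 138 g/cup ÷ 28.35 g/oz ≈ 9 oz
milk: 1.25 L × 18/5 × 1000 mL/L ÷ 240 mL/cup ≈ 19 cup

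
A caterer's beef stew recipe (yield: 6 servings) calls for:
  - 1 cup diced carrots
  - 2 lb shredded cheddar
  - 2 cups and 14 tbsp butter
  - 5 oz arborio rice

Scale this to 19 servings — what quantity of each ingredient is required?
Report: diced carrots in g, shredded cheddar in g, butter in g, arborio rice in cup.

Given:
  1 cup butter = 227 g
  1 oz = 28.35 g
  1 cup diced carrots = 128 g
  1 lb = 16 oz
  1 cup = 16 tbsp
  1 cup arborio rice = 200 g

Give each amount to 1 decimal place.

diced carrots: 405.3 g; shredded cheddar: 2872.8 g; butter: 2066.6 g; arborio rice: 2.2 cup

Scaling factor: 19/6.
diced carrots: 1 cup × 19/6 × 128 g/cup ≈ 405.3 g
shredded cheddar: 2 lb × 19/6 × 16 oz/lb × 28.35 g/oz = 2872.8 g
butter: (2 cup + 14 tbsp = 2.875 cup) × 19/6 × 227 g/cup ≈ 2066.6 g
arborio rice: 5 oz × 19/6 × 28.35 g/oz ÷ 200 g/cup ≈ 2.2 cup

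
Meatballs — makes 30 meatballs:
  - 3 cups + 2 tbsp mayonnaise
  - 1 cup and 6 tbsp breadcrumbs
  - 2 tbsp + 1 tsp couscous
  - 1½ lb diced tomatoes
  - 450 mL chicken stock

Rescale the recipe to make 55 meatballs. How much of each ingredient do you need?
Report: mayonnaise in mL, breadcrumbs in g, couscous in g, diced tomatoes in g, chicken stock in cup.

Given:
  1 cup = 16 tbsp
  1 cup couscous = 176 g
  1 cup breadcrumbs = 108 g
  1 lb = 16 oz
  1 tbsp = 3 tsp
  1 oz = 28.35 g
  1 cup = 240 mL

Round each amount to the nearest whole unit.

Scaling factor: 55/30 = 11/6.
mayonnaise: (3 cup + 2 tbsp = 3.125 cup) × 11/6 × 240 mL/cup = 1375 mL
breadcrumbs: (1 cup + 6 tbsp = 1.375 cup) × 11/6 × 108 g/cup ≈ 272 g
couscous: (2 tbsp + 1 tsp = 7/3 tbsp) × 11/6 ÷ 16 tbsp/cup × 176 g/cup ≈ 47 g
diced tomatoes: 1.5 lb × 11/6 × 16 oz/lb × 28.35 g/oz ≈ 1247 g
chicken stock: 450 mL × 11/6 ÷ 240 mL/cup ≈ 3 cup

mayonnaise: 1375 mL; breadcrumbs: 272 g; couscous: 47 g; diced tomatoes: 1247 g; chicken stock: 3 cup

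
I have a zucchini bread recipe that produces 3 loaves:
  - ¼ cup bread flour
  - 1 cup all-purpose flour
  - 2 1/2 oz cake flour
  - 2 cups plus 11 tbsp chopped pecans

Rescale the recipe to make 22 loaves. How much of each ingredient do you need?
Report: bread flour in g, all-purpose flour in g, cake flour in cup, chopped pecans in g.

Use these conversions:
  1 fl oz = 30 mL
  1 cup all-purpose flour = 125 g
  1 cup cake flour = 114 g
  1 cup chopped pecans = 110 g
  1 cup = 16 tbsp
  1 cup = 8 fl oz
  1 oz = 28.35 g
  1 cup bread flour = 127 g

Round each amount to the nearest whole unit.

Scaling factor: 22/3.
bread flour: 0.25 cup × 22/3 × 127 g/cup ≈ 233 g
all-purpose flour: 1 cup × 22/3 × 125 g/cup ≈ 917 g
cake flour: 2.5 oz × 22/3 × 28.35 g/oz ÷ 114 g/cup ≈ 5 cup
chopped pecans: (2 cup + 11 tbsp = 2.6875 cup) × 22/3 × 110 g/cup ≈ 2168 g

bread flour: 233 g; all-purpose flour: 917 g; cake flour: 5 cup; chopped pecans: 2168 g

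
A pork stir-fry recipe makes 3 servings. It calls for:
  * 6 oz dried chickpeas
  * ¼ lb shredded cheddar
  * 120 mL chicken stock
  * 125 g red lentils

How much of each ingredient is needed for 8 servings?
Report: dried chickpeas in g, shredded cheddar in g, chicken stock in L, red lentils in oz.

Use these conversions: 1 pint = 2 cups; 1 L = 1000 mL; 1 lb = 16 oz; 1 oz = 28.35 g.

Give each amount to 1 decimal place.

Scaling factor: 8/3.
dried chickpeas: 6 oz × 8/3 × 28.35 g/oz = 453.6 g
shredded cheddar: 0.25 lb × 8/3 × 16 oz/lb × 28.35 g/oz = 302.4 g
chicken stock: 120 mL × 8/3 ÷ 1000 mL/L ≈ 0.3 L
red lentils: 125 g × 8/3 ÷ 28.35 g/oz ≈ 11.8 oz

dried chickpeas: 453.6 g; shredded cheddar: 302.4 g; chicken stock: 0.3 L; red lentils: 11.8 oz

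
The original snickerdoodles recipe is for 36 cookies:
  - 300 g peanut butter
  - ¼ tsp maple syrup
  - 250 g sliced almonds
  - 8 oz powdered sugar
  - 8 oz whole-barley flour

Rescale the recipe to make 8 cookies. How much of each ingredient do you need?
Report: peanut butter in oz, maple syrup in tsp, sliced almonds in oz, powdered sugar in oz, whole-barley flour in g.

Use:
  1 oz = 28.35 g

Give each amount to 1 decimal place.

Scaling factor: 8/36 = 2/9.
peanut butter: 300 g × 2/9 ÷ 28.35 g/oz ≈ 2.4 oz
maple syrup: 0.25 tsp × 2/9 ≈ 0.1 tsp
sliced almonds: 250 g × 2/9 ÷ 28.35 g/oz ≈ 2.0 oz
powdered sugar: 8 oz × 2/9 ≈ 1.8 oz
whole-barley flour: 8 oz × 2/9 × 28.35 g/oz = 50.4 g

peanut butter: 2.4 oz; maple syrup: 0.1 tsp; sliced almonds: 2.0 oz; powdered sugar: 1.8 oz; whole-barley flour: 50.4 g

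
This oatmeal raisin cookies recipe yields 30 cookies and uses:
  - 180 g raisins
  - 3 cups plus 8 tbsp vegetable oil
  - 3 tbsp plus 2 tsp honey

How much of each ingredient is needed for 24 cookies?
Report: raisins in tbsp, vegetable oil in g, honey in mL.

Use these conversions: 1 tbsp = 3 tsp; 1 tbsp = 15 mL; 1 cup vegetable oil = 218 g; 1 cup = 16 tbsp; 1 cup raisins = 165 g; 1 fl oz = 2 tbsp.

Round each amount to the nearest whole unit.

Scaling factor: 24/30 = 4/5 = 0.8.
raisins: 180 g × 4/5 ÷ 165 g/cup × 16 tbsp/cup ≈ 14 tbsp
vegetable oil: (3 cup + 8 tbsp = 3.5 cup) × 4/5 × 218 g/cup ≈ 610 g
honey: (3 tbsp + 2 tsp = 11/3 tbsp) × 4/5 × 15 mL/tbsp = 44 mL

raisins: 14 tbsp; vegetable oil: 610 g; honey: 44 mL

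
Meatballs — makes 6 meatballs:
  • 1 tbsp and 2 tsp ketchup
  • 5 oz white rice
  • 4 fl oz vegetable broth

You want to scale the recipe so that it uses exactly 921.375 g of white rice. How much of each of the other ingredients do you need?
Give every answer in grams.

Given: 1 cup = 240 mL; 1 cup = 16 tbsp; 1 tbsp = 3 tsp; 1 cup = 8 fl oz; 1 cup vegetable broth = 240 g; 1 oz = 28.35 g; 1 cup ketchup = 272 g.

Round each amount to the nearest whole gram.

The original recipe has 141.75 g of white rice, so the scaling factor is 921.375 ÷ 141.75 = 13/2 = 6.5.
ketchup: (1 tbsp + 2 tsp = 5/3 tbsp) × 13/2 ÷ 16 tbsp/cup × 272 g/cup ≈ 184 g
vegetable broth: 4 fl oz × 13/2 ÷ 8 fl oz/cup × 240 g/cup = 780 g

ketchup: 184 g; vegetable broth: 780 g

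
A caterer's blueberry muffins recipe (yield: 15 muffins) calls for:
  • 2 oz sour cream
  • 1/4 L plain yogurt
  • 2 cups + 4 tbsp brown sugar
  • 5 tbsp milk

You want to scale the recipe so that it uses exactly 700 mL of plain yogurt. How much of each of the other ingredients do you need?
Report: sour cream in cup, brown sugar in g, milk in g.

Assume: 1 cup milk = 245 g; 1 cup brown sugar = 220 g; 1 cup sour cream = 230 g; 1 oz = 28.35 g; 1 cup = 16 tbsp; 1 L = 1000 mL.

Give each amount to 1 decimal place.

The original recipe has 250 mL of plain yogurt, so the scaling factor is 700 ÷ 250 = 14/5 = 2.8.
sour cream: 2 oz × 14/5 × 28.35 g/oz ÷ 230 g/cup ≈ 0.7 cup
brown sugar: (2 cup + 4 tbsp = 2.25 cup) × 14/5 × 220 g/cup = 1386.0 g
milk: 5 tbsp × 14/5 ÷ 16 tbsp/cup × 245 g/cup ≈ 214.4 g

sour cream: 0.7 cup; brown sugar: 1386.0 g; milk: 214.4 g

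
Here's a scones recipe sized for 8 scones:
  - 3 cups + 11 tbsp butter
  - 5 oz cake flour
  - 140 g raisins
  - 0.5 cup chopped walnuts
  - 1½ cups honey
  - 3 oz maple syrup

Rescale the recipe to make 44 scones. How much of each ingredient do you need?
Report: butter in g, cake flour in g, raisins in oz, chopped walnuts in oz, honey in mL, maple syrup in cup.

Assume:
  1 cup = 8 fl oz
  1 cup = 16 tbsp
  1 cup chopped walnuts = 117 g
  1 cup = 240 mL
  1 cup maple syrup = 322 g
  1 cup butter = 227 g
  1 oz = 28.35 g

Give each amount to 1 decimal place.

Scaling factor: 44/8 = 11/2 = 5.5.
butter: (3 cup + 11 tbsp = 3.6875 cup) × 11/2 × 227 g/cup ≈ 4603.8 g
cake flour: 5 oz × 11/2 × 28.35 g/oz ≈ 779.6 g
raisins: 140 g × 11/2 ÷ 28.35 g/oz ≈ 27.2 oz
chopped walnuts: 0.5 cup × 11/2 × 117 g/cup ÷ 28.35 g/oz ≈ 11.3 oz
honey: 1.5 cup × 11/2 × 240 mL/cup = 1980.0 mL
maple syrup: 3 oz × 11/2 × 28.35 g/oz ÷ 322 g/cup ≈ 1.5 cup

butter: 4603.8 g; cake flour: 779.6 g; raisins: 27.2 oz; chopped walnuts: 11.3 oz; honey: 1980.0 mL; maple syrup: 1.5 cup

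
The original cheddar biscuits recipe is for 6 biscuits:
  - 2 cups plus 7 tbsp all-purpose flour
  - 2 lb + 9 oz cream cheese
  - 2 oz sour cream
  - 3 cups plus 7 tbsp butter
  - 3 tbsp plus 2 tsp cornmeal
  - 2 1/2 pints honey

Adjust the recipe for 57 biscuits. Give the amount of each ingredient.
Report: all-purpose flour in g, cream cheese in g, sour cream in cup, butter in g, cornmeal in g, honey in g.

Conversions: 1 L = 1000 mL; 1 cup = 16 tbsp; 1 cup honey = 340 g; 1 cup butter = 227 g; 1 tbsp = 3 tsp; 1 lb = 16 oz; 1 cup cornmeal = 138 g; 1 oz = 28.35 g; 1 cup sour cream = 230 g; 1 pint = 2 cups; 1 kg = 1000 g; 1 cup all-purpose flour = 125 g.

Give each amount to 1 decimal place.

Scaling factor: 57/6 = 19/2 = 9.5.
all-purpose flour: (2 cup + 7 tbsp = 2.4375 cup) × 19/2 × 125 g/cup ≈ 2894.5 g
cream cheese: (2 lb + 9 oz = 2.5625 lb) × 19/2 × 16 oz/lb × 28.35 g/oz ≈ 11042.3 g
sour cream: 2 oz × 19/2 × 28.35 g/oz ÷ 230 g/cup ≈ 2.3 cup
butter: (3 cup + 7 tbsp = 3.4375 cup) × 19/2 × 227 g/cup ≈ 7413.0 g
cornmeal: (3 tbsp + 2 tsp = 11/3 tbsp) × 19/2 ÷ 16 tbsp/cup × 138 g/cup ≈ 300.4 g
honey: 2.5 pint × 19/2 × 2 cup/pint × 340 g/cup = 16150.0 g

all-purpose flour: 2894.5 g; cream cheese: 11042.3 g; sour cream: 2.3 cup; butter: 7413.0 g; cornmeal: 300.4 g; honey: 16150.0 g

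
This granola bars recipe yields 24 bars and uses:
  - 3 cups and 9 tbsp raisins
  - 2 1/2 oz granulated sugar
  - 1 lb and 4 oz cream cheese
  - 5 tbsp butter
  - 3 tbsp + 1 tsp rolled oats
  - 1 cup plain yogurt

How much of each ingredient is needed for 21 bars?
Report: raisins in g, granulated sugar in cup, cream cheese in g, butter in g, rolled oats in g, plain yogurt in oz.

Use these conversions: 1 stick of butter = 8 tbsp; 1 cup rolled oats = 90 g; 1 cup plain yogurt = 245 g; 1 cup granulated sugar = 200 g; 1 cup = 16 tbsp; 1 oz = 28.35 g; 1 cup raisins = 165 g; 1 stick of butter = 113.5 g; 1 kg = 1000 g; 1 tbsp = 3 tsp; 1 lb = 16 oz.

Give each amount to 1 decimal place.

Scaling factor: 21/24 = 7/8 = 0.875.
raisins: (3 cup + 9 tbsp = 3.5625 cup) × 7/8 × 165 g/cup ≈ 514.3 g
granulated sugar: 2.5 oz × 7/8 × 28.35 g/oz ÷ 200 g/cup ≈ 0.3 cup
cream cheese: (1 lb + 4 oz = 1.25 lb) × 7/8 × 16 oz/lb × 28.35 g/oz ≈ 496.1 g
butter: 5 tbsp × 7/8 ÷ 8 tbsp/stick × 113.5 g/stick ≈ 62.1 g
rolled oats: (3 tbsp + 1 tsp = 10/3 tbsp) × 7/8 ÷ 16 tbsp/cup × 90 g/cup ≈ 16.4 g
plain yogurt: 1 cup × 7/8 × 245 g/cup ÷ 28.35 g/oz ≈ 7.6 oz

raisins: 514.3 g; granulated sugar: 0.3 cup; cream cheese: 496.1 g; butter: 62.1 g; rolled oats: 16.4 g; plain yogurt: 7.6 oz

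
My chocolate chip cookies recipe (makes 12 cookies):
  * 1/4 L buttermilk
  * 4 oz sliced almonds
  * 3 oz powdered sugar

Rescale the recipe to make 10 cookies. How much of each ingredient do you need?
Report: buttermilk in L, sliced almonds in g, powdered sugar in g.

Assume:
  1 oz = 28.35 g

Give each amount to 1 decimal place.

buttermilk: 0.2 L; sliced almonds: 94.5 g; powdered sugar: 70.9 g

Scaling factor: 10/12 = 5/6.
buttermilk: 0.25 L × 5/6 ≈ 0.2 L
sliced almonds: 4 oz × 5/6 × 28.35 g/oz = 94.5 g
powdered sugar: 3 oz × 5/6 × 28.35 g/oz ≈ 70.9 g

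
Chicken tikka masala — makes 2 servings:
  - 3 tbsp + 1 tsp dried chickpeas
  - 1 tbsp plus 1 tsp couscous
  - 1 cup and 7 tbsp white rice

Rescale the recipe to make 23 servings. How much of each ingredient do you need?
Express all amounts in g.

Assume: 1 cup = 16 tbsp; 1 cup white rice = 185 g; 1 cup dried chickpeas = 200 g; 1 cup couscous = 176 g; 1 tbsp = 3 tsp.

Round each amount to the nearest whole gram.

Scaling factor: 23/2 = 11.5.
dried chickpeas: (3 tbsp + 1 tsp = 10/3 tbsp) × 23/2 ÷ 16 tbsp/cup × 200 g/cup ≈ 479 g
couscous: (1 tbsp + 1 tsp = 4/3 tbsp) × 23/2 ÷ 16 tbsp/cup × 176 g/cup ≈ 169 g
white rice: (1 cup + 7 tbsp = 1.4375 cup) × 23/2 × 185 g/cup ≈ 3058 g

dried chickpeas: 479 g; couscous: 169 g; white rice: 3058 g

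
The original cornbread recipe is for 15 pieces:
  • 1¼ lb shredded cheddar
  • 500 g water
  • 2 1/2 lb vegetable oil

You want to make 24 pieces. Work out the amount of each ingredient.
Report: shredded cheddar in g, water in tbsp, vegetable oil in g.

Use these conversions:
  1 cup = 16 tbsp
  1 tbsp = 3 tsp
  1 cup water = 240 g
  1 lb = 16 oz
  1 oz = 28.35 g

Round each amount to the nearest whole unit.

shredded cheddar: 907 g; water: 53 tbsp; vegetable oil: 1814 g

Scaling factor: 24/15 = 8/5 = 1.6.
shredded cheddar: 1.25 lb × 8/5 × 16 oz/lb × 28.35 g/oz ≈ 907 g
water: 500 g × 8/5 ÷ 240 g/cup × 16 tbsp/cup ≈ 53 tbsp
vegetable oil: 2.5 lb × 8/5 × 16 oz/lb × 28.35 g/oz ≈ 1814 g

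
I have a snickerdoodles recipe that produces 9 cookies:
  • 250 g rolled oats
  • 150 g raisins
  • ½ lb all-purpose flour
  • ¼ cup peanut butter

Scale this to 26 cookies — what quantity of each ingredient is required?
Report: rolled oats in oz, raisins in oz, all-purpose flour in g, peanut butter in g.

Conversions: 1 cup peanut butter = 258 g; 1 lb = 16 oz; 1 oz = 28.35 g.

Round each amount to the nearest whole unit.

Scaling factor: 26/9.
rolled oats: 250 g × 26/9 ÷ 28.35 g/oz ≈ 25 oz
raisins: 150 g × 26/9 ÷ 28.35 g/oz ≈ 15 oz
all-purpose flour: 0.5 lb × 26/9 × 16 oz/lb × 28.35 g/oz ≈ 655 g
peanut butter: 0.25 cup × 26/9 × 258 g/cup ≈ 186 g

rolled oats: 25 oz; raisins: 15 oz; all-purpose flour: 655 g; peanut butter: 186 g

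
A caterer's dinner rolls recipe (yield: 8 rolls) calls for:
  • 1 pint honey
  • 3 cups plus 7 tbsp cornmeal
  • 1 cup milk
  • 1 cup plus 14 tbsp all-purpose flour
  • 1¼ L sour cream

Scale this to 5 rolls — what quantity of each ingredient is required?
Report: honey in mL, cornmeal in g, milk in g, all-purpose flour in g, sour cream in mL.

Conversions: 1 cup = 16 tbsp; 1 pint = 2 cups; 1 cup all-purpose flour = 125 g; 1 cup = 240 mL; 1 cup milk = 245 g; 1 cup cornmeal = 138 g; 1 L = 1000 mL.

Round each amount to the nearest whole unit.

Scaling factor: 5/8 = 0.625.
honey: 1 pint × 5/8 × 2 cup/pint × 240 mL/cup = 300 mL
cornmeal: (3 cup + 7 tbsp = 3.4375 cup) × 5/8 × 138 g/cup ≈ 296 g
milk: 1 cup × 5/8 × 245 g/cup ≈ 153 g
all-purpose flour: (1 cup + 14 tbsp = 1.875 cup) × 5/8 × 125 g/cup ≈ 146 g
sour cream: 1.25 L × 5/8 × 1000 mL/L ≈ 781 mL

honey: 300 mL; cornmeal: 296 g; milk: 153 g; all-purpose flour: 146 g; sour cream: 781 mL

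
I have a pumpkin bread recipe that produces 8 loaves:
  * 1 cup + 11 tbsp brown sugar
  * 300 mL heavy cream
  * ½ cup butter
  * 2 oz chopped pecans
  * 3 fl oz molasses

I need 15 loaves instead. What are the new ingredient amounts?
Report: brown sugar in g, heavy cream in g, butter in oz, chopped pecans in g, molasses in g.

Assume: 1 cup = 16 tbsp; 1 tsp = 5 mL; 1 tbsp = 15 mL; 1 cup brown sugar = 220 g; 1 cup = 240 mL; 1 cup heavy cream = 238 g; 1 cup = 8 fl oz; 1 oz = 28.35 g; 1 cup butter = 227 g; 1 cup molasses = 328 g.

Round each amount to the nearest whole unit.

brown sugar: 696 g; heavy cream: 558 g; butter: 8 oz; chopped pecans: 106 g; molasses: 231 g

Scaling factor: 15/8 = 1.875.
brown sugar: (1 cup + 11 tbsp = 1.6875 cup) × 15/8 × 220 g/cup ≈ 696 g
heavy cream: 300 mL × 15/8 ÷ 240 mL/cup × 238 g/cup ≈ 558 g
butter: 0.5 cup × 15/8 × 227 g/cup ÷ 28.35 g/oz ≈ 8 oz
chopped pecans: 2 oz × 15/8 × 28.35 g/oz ≈ 106 g
molasses: 3 fl oz × 15/8 ÷ 8 fl oz/cup × 328 g/cup ≈ 231 g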